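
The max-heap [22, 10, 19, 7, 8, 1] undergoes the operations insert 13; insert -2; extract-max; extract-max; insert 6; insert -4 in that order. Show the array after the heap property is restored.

insert 13:
  append 13 at index 6 → [22, 10, 19, 7, 8, 1, 13] (no swap needed)
insert -2:
  append -2 at index 7 → [22, 10, 19, 7, 8, 1, 13, -2] (no swap needed)
extract-max → returns 22:
  remove root 22; move last element -2 to root → [-2, 10, 19, 7, 8, 1, 13]
  -2 vs larger child 19 at index 2, swap → [19, 10, -2, 7, 8, 1, 13]
  -2 vs larger child 13 at index 6, swap → [19, 10, 13, 7, 8, 1, -2]
extract-max → returns 19:
  remove root 19; move last element -2 to root → [-2, 10, 13, 7, 8, 1]
  -2 vs larger child 13 at index 2, swap → [13, 10, -2, 7, 8, 1]
  -2 vs only child 1 at index 5, swap → [13, 10, 1, 7, 8, -2]
insert 6:
  append 6 at index 6 → [13, 10, 1, 7, 8, -2, 6]
  6 > parent 1 at index 2, swap → [13, 10, 6, 7, 8, -2, 1]
insert -4:
  append -4 at index 7 → [13, 10, 6, 7, 8, -2, 1, -4] (no swap needed)

[13, 10, 6, 7, 8, -2, 1, -4]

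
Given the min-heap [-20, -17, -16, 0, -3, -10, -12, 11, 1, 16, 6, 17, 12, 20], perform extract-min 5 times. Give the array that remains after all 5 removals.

[-3, 0, 12, 1, 6, 17, 20, 11, 16]

extract-min #1 returns -20:
  remove root -20; move last element 20 to root → [20, -17, -16, 0, -3, -10, -12, 11, 1, 16, 6, 17, 12]
  20 vs smaller child -17 at index 1, swap → [-17, 20, -16, 0, -3, -10, -12, 11, 1, 16, 6, 17, 12]
  20 vs smaller child -3 at index 4, swap → [-17, -3, -16, 0, 20, -10, -12, 11, 1, 16, 6, 17, 12]
  20 vs smaller child 6 at index 10, swap → [-17, -3, -16, 0, 6, -10, -12, 11, 1, 16, 20, 17, 12]
extract-min #2 returns -17:
  remove root -17; move last element 12 to root → [12, -3, -16, 0, 6, -10, -12, 11, 1, 16, 20, 17]
  12 vs smaller child -16 at index 2, swap → [-16, -3, 12, 0, 6, -10, -12, 11, 1, 16, 20, 17]
  12 vs smaller child -12 at index 6, swap → [-16, -3, -12, 0, 6, -10, 12, 11, 1, 16, 20, 17]
extract-min #3 returns -16:
  remove root -16; move last element 17 to root → [17, -3, -12, 0, 6, -10, 12, 11, 1, 16, 20]
  17 vs smaller child -12 at index 2, swap → [-12, -3, 17, 0, 6, -10, 12, 11, 1, 16, 20]
  17 vs smaller child -10 at index 5, swap → [-12, -3, -10, 0, 6, 17, 12, 11, 1, 16, 20]
extract-min #4 returns -12:
  remove root -12; move last element 20 to root → [20, -3, -10, 0, 6, 17, 12, 11, 1, 16]
  20 vs smaller child -10 at index 2, swap → [-10, -3, 20, 0, 6, 17, 12, 11, 1, 16]
  20 vs smaller child 12 at index 6, swap → [-10, -3, 12, 0, 6, 17, 20, 11, 1, 16]
extract-min #5 returns -10:
  remove root -10; move last element 16 to root → [16, -3, 12, 0, 6, 17, 20, 11, 1]
  16 vs smaller child -3 at index 1, swap → [-3, 16, 12, 0, 6, 17, 20, 11, 1]
  16 vs smaller child 0 at index 3, swap → [-3, 0, 12, 16, 6, 17, 20, 11, 1]
  16 vs smaller child 1 at index 8, swap → [-3, 0, 12, 1, 6, 17, 20, 11, 16]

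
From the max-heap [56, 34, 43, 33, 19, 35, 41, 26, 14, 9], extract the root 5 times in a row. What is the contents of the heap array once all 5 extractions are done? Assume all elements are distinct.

[33, 19, 26, 9, 14]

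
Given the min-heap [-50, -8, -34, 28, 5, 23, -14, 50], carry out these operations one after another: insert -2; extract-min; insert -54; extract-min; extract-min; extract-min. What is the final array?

[-8, -2, 23, 28, 5, 50]

insert -2:
  append -2 at index 8 → [-50, -8, -34, 28, 5, 23, -14, 50, -2]
  -2 < parent 28 at index 3, swap → [-50, -8, -34, -2, 5, 23, -14, 50, 28]
extract-min → returns -50:
  remove root -50; move last element 28 to root → [28, -8, -34, -2, 5, 23, -14, 50]
  28 vs smaller child -34 at index 2, swap → [-34, -8, 28, -2, 5, 23, -14, 50]
  28 vs smaller child -14 at index 6, swap → [-34, -8, -14, -2, 5, 23, 28, 50]
insert -54:
  append -54 at index 8 → [-34, -8, -14, -2, 5, 23, 28, 50, -54]
  -54 < parent -2 at index 3, swap → [-34, -8, -14, -54, 5, 23, 28, 50, -2]
  -54 < parent -8 at index 1, swap → [-34, -54, -14, -8, 5, 23, 28, 50, -2]
  -54 < parent -34 at index 0, swap → [-54, -34, -14, -8, 5, 23, 28, 50, -2]
extract-min → returns -54:
  remove root -54; move last element -2 to root → [-2, -34, -14, -8, 5, 23, 28, 50]
  -2 vs smaller child -34 at index 1, swap → [-34, -2, -14, -8, 5, 23, 28, 50]
  -2 vs smaller child -8 at index 3, swap → [-34, -8, -14, -2, 5, 23, 28, 50]
extract-min → returns -34:
  remove root -34; move last element 50 to root → [50, -8, -14, -2, 5, 23, 28]
  50 vs smaller child -14 at index 2, swap → [-14, -8, 50, -2, 5, 23, 28]
  50 vs smaller child 23 at index 5, swap → [-14, -8, 23, -2, 5, 50, 28]
extract-min → returns -14:
  remove root -14; move last element 28 to root → [28, -8, 23, -2, 5, 50]
  28 vs smaller child -8 at index 1, swap → [-8, 28, 23, -2, 5, 50]
  28 vs smaller child -2 at index 3, swap → [-8, -2, 23, 28, 5, 50]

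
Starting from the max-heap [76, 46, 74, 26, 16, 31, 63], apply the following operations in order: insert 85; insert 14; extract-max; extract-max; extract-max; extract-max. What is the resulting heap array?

[46, 26, 31, 14, 16]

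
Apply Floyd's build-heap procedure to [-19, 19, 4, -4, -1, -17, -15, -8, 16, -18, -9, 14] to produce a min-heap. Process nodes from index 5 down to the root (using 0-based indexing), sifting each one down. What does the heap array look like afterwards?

[-19, -18, -17, -8, -9, 4, -15, -4, 16, -1, 19, 14]

sift down from index 5: already satisfies heap property
sift down from index 4:
  -1 vs smaller child -18 at index 9, swap → [-19, 19, 4, -4, -18, -17, -15, -8, 16, -1, -9, 14]
sift down from index 3:
  -4 vs smaller child -8 at index 7, swap → [-19, 19, 4, -8, -18, -17, -15, -4, 16, -1, -9, 14]
sift down from index 2:
  4 vs smaller child -17 at index 5, swap → [-19, 19, -17, -8, -18, 4, -15, -4, 16, -1, -9, 14]
sift down from index 1:
  19 vs smaller child -18 at index 4, swap → [-19, -18, -17, -8, 19, 4, -15, -4, 16, -1, -9, 14]
  19 vs smaller child -9 at index 10, swap → [-19, -18, -17, -8, -9, 4, -15, -4, 16, -1, 19, 14]
sift down from index 0: already satisfies heap property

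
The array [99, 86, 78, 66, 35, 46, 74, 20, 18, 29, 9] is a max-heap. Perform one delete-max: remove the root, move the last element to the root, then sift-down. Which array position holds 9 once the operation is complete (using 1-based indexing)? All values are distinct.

8

remove root 99; move last element 9 to root → [9, 86, 78, 66, 35, 46, 74, 20, 18, 29]
9 vs larger child 86 at index 2, swap → [86, 9, 78, 66, 35, 46, 74, 20, 18, 29]
9 vs larger child 66 at index 4, swap → [86, 66, 78, 9, 35, 46, 74, 20, 18, 29]
9 vs larger child 20 at index 8, swap → [86, 66, 78, 20, 35, 46, 74, 9, 18, 29]
resulting array: [86, 66, 78, 20, 35, 46, 74, 9, 18, 29]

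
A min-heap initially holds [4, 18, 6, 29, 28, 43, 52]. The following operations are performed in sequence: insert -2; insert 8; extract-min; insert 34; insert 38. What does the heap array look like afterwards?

insert -2:
  append -2 at index 7 → [4, 18, 6, 29, 28, 43, 52, -2]
  -2 < parent 29 at index 3, swap → [4, 18, 6, -2, 28, 43, 52, 29]
  -2 < parent 18 at index 1, swap → [4, -2, 6, 18, 28, 43, 52, 29]
  -2 < parent 4 at index 0, swap → [-2, 4, 6, 18, 28, 43, 52, 29]
insert 8:
  append 8 at index 8 → [-2, 4, 6, 18, 28, 43, 52, 29, 8]
  8 < parent 18 at index 3, swap → [-2, 4, 6, 8, 28, 43, 52, 29, 18]
extract-min → returns -2:
  remove root -2; move last element 18 to root → [18, 4, 6, 8, 28, 43, 52, 29]
  18 vs smaller child 4 at index 1, swap → [4, 18, 6, 8, 28, 43, 52, 29]
  18 vs smaller child 8 at index 3, swap → [4, 8, 6, 18, 28, 43, 52, 29]
insert 34:
  append 34 at index 8 → [4, 8, 6, 18, 28, 43, 52, 29, 34] (no swap needed)
insert 38:
  append 38 at index 9 → [4, 8, 6, 18, 28, 43, 52, 29, 34, 38] (no swap needed)

[4, 8, 6, 18, 28, 43, 52, 29, 34, 38]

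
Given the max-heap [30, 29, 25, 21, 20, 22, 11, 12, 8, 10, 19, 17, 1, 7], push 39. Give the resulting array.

append 39 at index 14 → [30, 29, 25, 21, 20, 22, 11, 12, 8, 10, 19, 17, 1, 7, 39]
39 > parent 11 at index 6, swap → [30, 29, 25, 21, 20, 22, 39, 12, 8, 10, 19, 17, 1, 7, 11]
39 > parent 25 at index 2, swap → [30, 29, 39, 21, 20, 22, 25, 12, 8, 10, 19, 17, 1, 7, 11]
39 > parent 30 at index 0, swap → [39, 29, 30, 21, 20, 22, 25, 12, 8, 10, 19, 17, 1, 7, 11]

[39, 29, 30, 21, 20, 22, 25, 12, 8, 10, 19, 17, 1, 7, 11]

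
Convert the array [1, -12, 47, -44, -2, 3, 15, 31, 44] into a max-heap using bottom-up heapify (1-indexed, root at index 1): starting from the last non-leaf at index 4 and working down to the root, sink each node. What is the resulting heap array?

sift down from index 4:
  -44 vs larger child 44 at index 9, swap → [1, -12, 47, 44, -2, 3, 15, 31, -44]
sift down from index 3: already satisfies heap property
sift down from index 2:
  -12 vs larger child 44 at index 4, swap → [1, 44, 47, -12, -2, 3, 15, 31, -44]
  -12 vs larger child 31 at index 8, swap → [1, 44, 47, 31, -2, 3, 15, -12, -44]
sift down from index 1:
  1 vs larger child 47 at index 3, swap → [47, 44, 1, 31, -2, 3, 15, -12, -44]
  1 vs larger child 15 at index 7, swap → [47, 44, 15, 31, -2, 3, 1, -12, -44]

[47, 44, 15, 31, -2, 3, 1, -12, -44]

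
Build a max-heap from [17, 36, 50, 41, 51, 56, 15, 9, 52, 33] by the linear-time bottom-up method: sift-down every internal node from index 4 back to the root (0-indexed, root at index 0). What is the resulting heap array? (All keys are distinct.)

sift down from index 4: already satisfies heap property
sift down from index 3:
  41 vs larger child 52 at index 8, swap → [17, 36, 50, 52, 51, 56, 15, 9, 41, 33]
sift down from index 2:
  50 vs larger child 56 at index 5, swap → [17, 36, 56, 52, 51, 50, 15, 9, 41, 33]
sift down from index 1:
  36 vs larger child 52 at index 3, swap → [17, 52, 56, 36, 51, 50, 15, 9, 41, 33]
  36 vs larger child 41 at index 8, swap → [17, 52, 56, 41, 51, 50, 15, 9, 36, 33]
sift down from index 0:
  17 vs larger child 56 at index 2, swap → [56, 52, 17, 41, 51, 50, 15, 9, 36, 33]
  17 vs larger child 50 at index 5, swap → [56, 52, 50, 41, 51, 17, 15, 9, 36, 33]

[56, 52, 50, 41, 51, 17, 15, 9, 36, 33]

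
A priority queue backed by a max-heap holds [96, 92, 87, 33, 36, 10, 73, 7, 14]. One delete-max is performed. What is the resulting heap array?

[92, 36, 87, 33, 14, 10, 73, 7]

remove root 96; move last element 14 to root → [14, 92, 87, 33, 36, 10, 73, 7]
14 vs larger child 92 at index 1, swap → [92, 14, 87, 33, 36, 10, 73, 7]
14 vs larger child 36 at index 4, swap → [92, 36, 87, 33, 14, 10, 73, 7]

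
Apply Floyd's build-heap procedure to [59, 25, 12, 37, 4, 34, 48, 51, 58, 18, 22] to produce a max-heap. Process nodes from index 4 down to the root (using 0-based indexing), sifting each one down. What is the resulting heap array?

[59, 58, 48, 51, 22, 34, 12, 25, 37, 18, 4]

sift down from index 4:
  4 vs larger child 22 at index 10, swap → [59, 25, 12, 37, 22, 34, 48, 51, 58, 18, 4]
sift down from index 3:
  37 vs larger child 58 at index 8, swap → [59, 25, 12, 58, 22, 34, 48, 51, 37, 18, 4]
sift down from index 2:
  12 vs larger child 48 at index 6, swap → [59, 25, 48, 58, 22, 34, 12, 51, 37, 18, 4]
sift down from index 1:
  25 vs larger child 58 at index 3, swap → [59, 58, 48, 25, 22, 34, 12, 51, 37, 18, 4]
  25 vs larger child 51 at index 7, swap → [59, 58, 48, 51, 22, 34, 12, 25, 37, 18, 4]
sift down from index 0: already satisfies heap property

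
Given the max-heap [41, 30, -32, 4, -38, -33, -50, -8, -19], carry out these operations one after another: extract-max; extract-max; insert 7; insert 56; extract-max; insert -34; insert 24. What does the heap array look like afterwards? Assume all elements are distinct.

extract-max → returns 41:
  remove root 41; move last element -19 to root → [-19, 30, -32, 4, -38, -33, -50, -8]
  -19 vs larger child 30 at index 1, swap → [30, -19, -32, 4, -38, -33, -50, -8]
  -19 vs larger child 4 at index 3, swap → [30, 4, -32, -19, -38, -33, -50, -8]
  -19 vs only child -8 at index 7, swap → [30, 4, -32, -8, -38, -33, -50, -19]
extract-max → returns 30:
  remove root 30; move last element -19 to root → [-19, 4, -32, -8, -38, -33, -50]
  -19 vs larger child 4 at index 1, swap → [4, -19, -32, -8, -38, -33, -50]
  -19 vs larger child -8 at index 3, swap → [4, -8, -32, -19, -38, -33, -50]
insert 7:
  append 7 at index 7 → [4, -8, -32, -19, -38, -33, -50, 7]
  7 > parent -19 at index 3, swap → [4, -8, -32, 7, -38, -33, -50, -19]
  7 > parent -8 at index 1, swap → [4, 7, -32, -8, -38, -33, -50, -19]
  7 > parent 4 at index 0, swap → [7, 4, -32, -8, -38, -33, -50, -19]
insert 56:
  append 56 at index 8 → [7, 4, -32, -8, -38, -33, -50, -19, 56]
  56 > parent -8 at index 3, swap → [7, 4, -32, 56, -38, -33, -50, -19, -8]
  56 > parent 4 at index 1, swap → [7, 56, -32, 4, -38, -33, -50, -19, -8]
  56 > parent 7 at index 0, swap → [56, 7, -32, 4, -38, -33, -50, -19, -8]
extract-max → returns 56:
  remove root 56; move last element -8 to root → [-8, 7, -32, 4, -38, -33, -50, -19]
  -8 vs larger child 7 at index 1, swap → [7, -8, -32, 4, -38, -33, -50, -19]
  -8 vs larger child 4 at index 3, swap → [7, 4, -32, -8, -38, -33, -50, -19]
insert -34:
  append -34 at index 8 → [7, 4, -32, -8, -38, -33, -50, -19, -34] (no swap needed)
insert 24:
  append 24 at index 9 → [7, 4, -32, -8, -38, -33, -50, -19, -34, 24]
  24 > parent -38 at index 4, swap → [7, 4, -32, -8, 24, -33, -50, -19, -34, -38]
  24 > parent 4 at index 1, swap → [7, 24, -32, -8, 4, -33, -50, -19, -34, -38]
  24 > parent 7 at index 0, swap → [24, 7, -32, -8, 4, -33, -50, -19, -34, -38]

[24, 7, -32, -8, 4, -33, -50, -19, -34, -38]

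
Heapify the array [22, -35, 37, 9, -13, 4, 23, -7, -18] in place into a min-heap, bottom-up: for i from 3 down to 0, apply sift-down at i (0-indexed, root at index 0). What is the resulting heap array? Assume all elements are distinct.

sift down from index 3:
  9 vs smaller child -18 at index 8, swap → [22, -35, 37, -18, -13, 4, 23, -7, 9]
sift down from index 2:
  37 vs smaller child 4 at index 5, swap → [22, -35, 4, -18, -13, 37, 23, -7, 9]
sift down from index 1: already satisfies heap property
sift down from index 0:
  22 vs smaller child -35 at index 1, swap → [-35, 22, 4, -18, -13, 37, 23, -7, 9]
  22 vs smaller child -18 at index 3, swap → [-35, -18, 4, 22, -13, 37, 23, -7, 9]
  22 vs smaller child -7 at index 7, swap → [-35, -18, 4, -7, -13, 37, 23, 22, 9]

[-35, -18, 4, -7, -13, 37, 23, 22, 9]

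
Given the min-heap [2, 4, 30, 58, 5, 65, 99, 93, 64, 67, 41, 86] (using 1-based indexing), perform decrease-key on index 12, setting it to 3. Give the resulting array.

[2, 4, 3, 58, 5, 30, 99, 93, 64, 67, 41, 65]

set index 12 from 86 to 3 → [2, 4, 30, 58, 5, 65, 99, 93, 64, 67, 41, 3]
3 < parent 65 at index 6, swap → [2, 4, 30, 58, 5, 3, 99, 93, 64, 67, 41, 65]
3 < parent 30 at index 3, swap → [2, 4, 3, 58, 5, 30, 99, 93, 64, 67, 41, 65]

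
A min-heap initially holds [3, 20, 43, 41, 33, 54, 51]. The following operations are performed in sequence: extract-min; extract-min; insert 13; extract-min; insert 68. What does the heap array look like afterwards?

[33, 41, 43, 54, 51, 68]

extract-min → returns 3:
  remove root 3; move last element 51 to root → [51, 20, 43, 41, 33, 54]
  51 vs smaller child 20 at index 1, swap → [20, 51, 43, 41, 33, 54]
  51 vs smaller child 33 at index 4, swap → [20, 33, 43, 41, 51, 54]
extract-min → returns 20:
  remove root 20; move last element 54 to root → [54, 33, 43, 41, 51]
  54 vs smaller child 33 at index 1, swap → [33, 54, 43, 41, 51]
  54 vs smaller child 41 at index 3, swap → [33, 41, 43, 54, 51]
insert 13:
  append 13 at index 5 → [33, 41, 43, 54, 51, 13]
  13 < parent 43 at index 2, swap → [33, 41, 13, 54, 51, 43]
  13 < parent 33 at index 0, swap → [13, 41, 33, 54, 51, 43]
extract-min → returns 13:
  remove root 13; move last element 43 to root → [43, 41, 33, 54, 51]
  43 vs smaller child 33 at index 2, swap → [33, 41, 43, 54, 51]
insert 68:
  append 68 at index 5 → [33, 41, 43, 54, 51, 68] (no swap needed)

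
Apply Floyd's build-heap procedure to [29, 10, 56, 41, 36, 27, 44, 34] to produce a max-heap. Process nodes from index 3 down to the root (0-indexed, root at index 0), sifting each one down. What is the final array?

[56, 41, 44, 34, 36, 27, 29, 10]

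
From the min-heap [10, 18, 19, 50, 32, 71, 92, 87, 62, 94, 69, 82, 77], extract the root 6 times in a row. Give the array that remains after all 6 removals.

[69, 77, 71, 87, 94, 82, 92]

extract-min #1 returns 10:
  remove root 10; move last element 77 to root → [77, 18, 19, 50, 32, 71, 92, 87, 62, 94, 69, 82]
  77 vs smaller child 18 at index 1, swap → [18, 77, 19, 50, 32, 71, 92, 87, 62, 94, 69, 82]
  77 vs smaller child 32 at index 4, swap → [18, 32, 19, 50, 77, 71, 92, 87, 62, 94, 69, 82]
  77 vs smaller child 69 at index 10, swap → [18, 32, 19, 50, 69, 71, 92, 87, 62, 94, 77, 82]
extract-min #2 returns 18:
  remove root 18; move last element 82 to root → [82, 32, 19, 50, 69, 71, 92, 87, 62, 94, 77]
  82 vs smaller child 19 at index 2, swap → [19, 32, 82, 50, 69, 71, 92, 87, 62, 94, 77]
  82 vs smaller child 71 at index 5, swap → [19, 32, 71, 50, 69, 82, 92, 87, 62, 94, 77]
extract-min #3 returns 19:
  remove root 19; move last element 77 to root → [77, 32, 71, 50, 69, 82, 92, 87, 62, 94]
  77 vs smaller child 32 at index 1, swap → [32, 77, 71, 50, 69, 82, 92, 87, 62, 94]
  77 vs smaller child 50 at index 3, swap → [32, 50, 71, 77, 69, 82, 92, 87, 62, 94]
  77 vs smaller child 62 at index 8, swap → [32, 50, 71, 62, 69, 82, 92, 87, 77, 94]
extract-min #4 returns 32:
  remove root 32; move last element 94 to root → [94, 50, 71, 62, 69, 82, 92, 87, 77]
  94 vs smaller child 50 at index 1, swap → [50, 94, 71, 62, 69, 82, 92, 87, 77]
  94 vs smaller child 62 at index 3, swap → [50, 62, 71, 94, 69, 82, 92, 87, 77]
  94 vs smaller child 77 at index 8, swap → [50, 62, 71, 77, 69, 82, 92, 87, 94]
extract-min #5 returns 50:
  remove root 50; move last element 94 to root → [94, 62, 71, 77, 69, 82, 92, 87]
  94 vs smaller child 62 at index 1, swap → [62, 94, 71, 77, 69, 82, 92, 87]
  94 vs smaller child 69 at index 4, swap → [62, 69, 71, 77, 94, 82, 92, 87]
extract-min #6 returns 62:
  remove root 62; move last element 87 to root → [87, 69, 71, 77, 94, 82, 92]
  87 vs smaller child 69 at index 1, swap → [69, 87, 71, 77, 94, 82, 92]
  87 vs smaller child 77 at index 3, swap → [69, 77, 71, 87, 94, 82, 92]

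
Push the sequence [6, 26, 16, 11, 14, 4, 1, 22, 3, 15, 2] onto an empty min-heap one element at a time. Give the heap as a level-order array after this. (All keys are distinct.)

[1, 2, 4, 11, 3, 16, 6, 26, 22, 15, 14]

Insert 6:
  append 6 at index 0 → [6] (no swap needed)
Insert 26:
  append 26 at index 1 → [6, 26] (no swap needed)
Insert 16:
  append 16 at index 2 → [6, 26, 16] (no swap needed)
Insert 11:
  append 11 at index 3 → [6, 26, 16, 11]
  11 < parent 26 at index 1, swap → [6, 11, 16, 26]
Insert 14:
  append 14 at index 4 → [6, 11, 16, 26, 14] (no swap needed)
Insert 4:
  append 4 at index 5 → [6, 11, 16, 26, 14, 4]
  4 < parent 16 at index 2, swap → [6, 11, 4, 26, 14, 16]
  4 < parent 6 at index 0, swap → [4, 11, 6, 26, 14, 16]
Insert 1:
  append 1 at index 6 → [4, 11, 6, 26, 14, 16, 1]
  1 < parent 6 at index 2, swap → [4, 11, 1, 26, 14, 16, 6]
  1 < parent 4 at index 0, swap → [1, 11, 4, 26, 14, 16, 6]
Insert 22:
  append 22 at index 7 → [1, 11, 4, 26, 14, 16, 6, 22]
  22 < parent 26 at index 3, swap → [1, 11, 4, 22, 14, 16, 6, 26]
Insert 3:
  append 3 at index 8 → [1, 11, 4, 22, 14, 16, 6, 26, 3]
  3 < parent 22 at index 3, swap → [1, 11, 4, 3, 14, 16, 6, 26, 22]
  3 < parent 11 at index 1, swap → [1, 3, 4, 11, 14, 16, 6, 26, 22]
Insert 15:
  append 15 at index 9 → [1, 3, 4, 11, 14, 16, 6, 26, 22, 15] (no swap needed)
Insert 2:
  append 2 at index 10 → [1, 3, 4, 11, 14, 16, 6, 26, 22, 15, 2]
  2 < parent 14 at index 4, swap → [1, 3, 4, 11, 2, 16, 6, 26, 22, 15, 14]
  2 < parent 3 at index 1, swap → [1, 2, 4, 11, 3, 16, 6, 26, 22, 15, 14]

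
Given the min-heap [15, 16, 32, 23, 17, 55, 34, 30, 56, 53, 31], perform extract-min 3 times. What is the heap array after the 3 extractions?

extract-min #1 returns 15:
  remove root 15; move last element 31 to root → [31, 16, 32, 23, 17, 55, 34, 30, 56, 53]
  31 vs smaller child 16 at index 1, swap → [16, 31, 32, 23, 17, 55, 34, 30, 56, 53]
  31 vs smaller child 17 at index 4, swap → [16, 17, 32, 23, 31, 55, 34, 30, 56, 53]
extract-min #2 returns 16:
  remove root 16; move last element 53 to root → [53, 17, 32, 23, 31, 55, 34, 30, 56]
  53 vs smaller child 17 at index 1, swap → [17, 53, 32, 23, 31, 55, 34, 30, 56]
  53 vs smaller child 23 at index 3, swap → [17, 23, 32, 53, 31, 55, 34, 30, 56]
  53 vs smaller child 30 at index 7, swap → [17, 23, 32, 30, 31, 55, 34, 53, 56]
extract-min #3 returns 17:
  remove root 17; move last element 56 to root → [56, 23, 32, 30, 31, 55, 34, 53]
  56 vs smaller child 23 at index 1, swap → [23, 56, 32, 30, 31, 55, 34, 53]
  56 vs smaller child 30 at index 3, swap → [23, 30, 32, 56, 31, 55, 34, 53]
  56 vs only child 53 at index 7, swap → [23, 30, 32, 53, 31, 55, 34, 56]

[23, 30, 32, 53, 31, 55, 34, 56]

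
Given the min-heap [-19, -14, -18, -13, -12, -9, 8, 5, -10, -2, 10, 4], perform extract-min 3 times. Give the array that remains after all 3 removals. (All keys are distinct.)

extract-min #1 returns -19:
  remove root -19; move last element 4 to root → [4, -14, -18, -13, -12, -9, 8, 5, -10, -2, 10]
  4 vs smaller child -18 at index 2, swap → [-18, -14, 4, -13, -12, -9, 8, 5, -10, -2, 10]
  4 vs smaller child -9 at index 5, swap → [-18, -14, -9, -13, -12, 4, 8, 5, -10, -2, 10]
extract-min #2 returns -18:
  remove root -18; move last element 10 to root → [10, -14, -9, -13, -12, 4, 8, 5, -10, -2]
  10 vs smaller child -14 at index 1, swap → [-14, 10, -9, -13, -12, 4, 8, 5, -10, -2]
  10 vs smaller child -13 at index 3, swap → [-14, -13, -9, 10, -12, 4, 8, 5, -10, -2]
  10 vs smaller child -10 at index 8, swap → [-14, -13, -9, -10, -12, 4, 8, 5, 10, -2]
extract-min #3 returns -14:
  remove root -14; move last element -2 to root → [-2, -13, -9, -10, -12, 4, 8, 5, 10]
  -2 vs smaller child -13 at index 1, swap → [-13, -2, -9, -10, -12, 4, 8, 5, 10]
  -2 vs smaller child -12 at index 4, swap → [-13, -12, -9, -10, -2, 4, 8, 5, 10]

[-13, -12, -9, -10, -2, 4, 8, 5, 10]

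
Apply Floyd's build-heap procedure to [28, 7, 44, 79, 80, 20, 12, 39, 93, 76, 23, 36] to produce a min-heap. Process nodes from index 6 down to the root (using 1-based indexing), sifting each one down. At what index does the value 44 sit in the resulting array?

sift down from index 6: already satisfies heap property
sift down from index 5:
  80 vs smaller child 23 at index 11, swap → [28, 7, 44, 79, 23, 20, 12, 39, 93, 76, 80, 36]
sift down from index 4:
  79 vs smaller child 39 at index 8, swap → [28, 7, 44, 39, 23, 20, 12, 79, 93, 76, 80, 36]
sift down from index 3:
  44 vs smaller child 12 at index 7, swap → [28, 7, 12, 39, 23, 20, 44, 79, 93, 76, 80, 36]
sift down from index 2: already satisfies heap property
sift down from index 1:
  28 vs smaller child 7 at index 2, swap → [7, 28, 12, 39, 23, 20, 44, 79, 93, 76, 80, 36]
  28 vs smaller child 23 at index 5, swap → [7, 23, 12, 39, 28, 20, 44, 79, 93, 76, 80, 36]
resulting array: [7, 23, 12, 39, 28, 20, 44, 79, 93, 76, 80, 36]

7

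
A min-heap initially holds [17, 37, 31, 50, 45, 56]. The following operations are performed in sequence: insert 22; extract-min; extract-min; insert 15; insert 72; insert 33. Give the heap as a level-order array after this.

[15, 33, 31, 37, 45, 56, 72, 50]

insert 22:
  append 22 at index 6 → [17, 37, 31, 50, 45, 56, 22]
  22 < parent 31 at index 2, swap → [17, 37, 22, 50, 45, 56, 31]
extract-min → returns 17:
  remove root 17; move last element 31 to root → [31, 37, 22, 50, 45, 56]
  31 vs smaller child 22 at index 2, swap → [22, 37, 31, 50, 45, 56]
extract-min → returns 22:
  remove root 22; move last element 56 to root → [56, 37, 31, 50, 45]
  56 vs smaller child 31 at index 2, swap → [31, 37, 56, 50, 45]
insert 15:
  append 15 at index 5 → [31, 37, 56, 50, 45, 15]
  15 < parent 56 at index 2, swap → [31, 37, 15, 50, 45, 56]
  15 < parent 31 at index 0, swap → [15, 37, 31, 50, 45, 56]
insert 72:
  append 72 at index 6 → [15, 37, 31, 50, 45, 56, 72] (no swap needed)
insert 33:
  append 33 at index 7 → [15, 37, 31, 50, 45, 56, 72, 33]
  33 < parent 50 at index 3, swap → [15, 37, 31, 33, 45, 56, 72, 50]
  33 < parent 37 at index 1, swap → [15, 33, 31, 37, 45, 56, 72, 50]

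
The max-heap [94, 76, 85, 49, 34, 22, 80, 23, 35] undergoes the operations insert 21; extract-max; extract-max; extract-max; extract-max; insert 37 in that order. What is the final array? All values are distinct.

[49, 34, 37, 23, 21, 22, 35]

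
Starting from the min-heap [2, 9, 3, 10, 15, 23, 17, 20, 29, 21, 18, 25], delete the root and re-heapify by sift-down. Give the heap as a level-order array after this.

[3, 9, 17, 10, 15, 23, 25, 20, 29, 21, 18]

remove root 2; move last element 25 to root → [25, 9, 3, 10, 15, 23, 17, 20, 29, 21, 18]
25 vs smaller child 3 at index 2, swap → [3, 9, 25, 10, 15, 23, 17, 20, 29, 21, 18]
25 vs smaller child 17 at index 6, swap → [3, 9, 17, 10, 15, 23, 25, 20, 29, 21, 18]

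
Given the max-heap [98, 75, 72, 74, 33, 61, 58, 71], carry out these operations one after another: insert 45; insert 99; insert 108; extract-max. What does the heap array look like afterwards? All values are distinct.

insert 45:
  append 45 at index 8 → [98, 75, 72, 74, 33, 61, 58, 71, 45] (no swap needed)
insert 99:
  append 99 at index 9 → [98, 75, 72, 74, 33, 61, 58, 71, 45, 99]
  99 > parent 33 at index 4, swap → [98, 75, 72, 74, 99, 61, 58, 71, 45, 33]
  99 > parent 75 at index 1, swap → [98, 99, 72, 74, 75, 61, 58, 71, 45, 33]
  99 > parent 98 at index 0, swap → [99, 98, 72, 74, 75, 61, 58, 71, 45, 33]
insert 108:
  append 108 at index 10 → [99, 98, 72, 74, 75, 61, 58, 71, 45, 33, 108]
  108 > parent 75 at index 4, swap → [99, 98, 72, 74, 108, 61, 58, 71, 45, 33, 75]
  108 > parent 98 at index 1, swap → [99, 108, 72, 74, 98, 61, 58, 71, 45, 33, 75]
  108 > parent 99 at index 0, swap → [108, 99, 72, 74, 98, 61, 58, 71, 45, 33, 75]
extract-max → returns 108:
  remove root 108; move last element 75 to root → [75, 99, 72, 74, 98, 61, 58, 71, 45, 33]
  75 vs larger child 99 at index 1, swap → [99, 75, 72, 74, 98, 61, 58, 71, 45, 33]
  75 vs larger child 98 at index 4, swap → [99, 98, 72, 74, 75, 61, 58, 71, 45, 33]

[99, 98, 72, 74, 75, 61, 58, 71, 45, 33]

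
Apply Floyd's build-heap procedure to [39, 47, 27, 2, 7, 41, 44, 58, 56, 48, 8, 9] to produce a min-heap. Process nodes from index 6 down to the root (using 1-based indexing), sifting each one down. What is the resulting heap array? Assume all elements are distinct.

sift down from index 6:
  41 vs only child 9 at index 12, swap → [39, 47, 27, 2, 7, 9, 44, 58, 56, 48, 8, 41]
sift down from index 5: already satisfies heap property
sift down from index 4: already satisfies heap property
sift down from index 3:
  27 vs smaller child 9 at index 6, swap → [39, 47, 9, 2, 7, 27, 44, 58, 56, 48, 8, 41]
sift down from index 2:
  47 vs smaller child 2 at index 4, swap → [39, 2, 9, 47, 7, 27, 44, 58, 56, 48, 8, 41]
sift down from index 1:
  39 vs smaller child 2 at index 2, swap → [2, 39, 9, 47, 7, 27, 44, 58, 56, 48, 8, 41]
  39 vs smaller child 7 at index 5, swap → [2, 7, 9, 47, 39, 27, 44, 58, 56, 48, 8, 41]
  39 vs smaller child 8 at index 11, swap → [2, 7, 9, 47, 8, 27, 44, 58, 56, 48, 39, 41]

[2, 7, 9, 47, 8, 27, 44, 58, 56, 48, 39, 41]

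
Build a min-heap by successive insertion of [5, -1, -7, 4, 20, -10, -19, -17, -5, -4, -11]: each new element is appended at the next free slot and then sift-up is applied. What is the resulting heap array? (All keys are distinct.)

Insert 5:
  append 5 at index 0 → [5] (no swap needed)
Insert -1:
  append -1 at index 1 → [5, -1]
  -1 < parent 5 at index 0, swap → [-1, 5]
Insert -7:
  append -7 at index 2 → [-1, 5, -7]
  -7 < parent -1 at index 0, swap → [-7, 5, -1]
Insert 4:
  append 4 at index 3 → [-7, 5, -1, 4]
  4 < parent 5 at index 1, swap → [-7, 4, -1, 5]
Insert 20:
  append 20 at index 4 → [-7, 4, -1, 5, 20] (no swap needed)
Insert -10:
  append -10 at index 5 → [-7, 4, -1, 5, 20, -10]
  -10 < parent -1 at index 2, swap → [-7, 4, -10, 5, 20, -1]
  -10 < parent -7 at index 0, swap → [-10, 4, -7, 5, 20, -1]
Insert -19:
  append -19 at index 6 → [-10, 4, -7, 5, 20, -1, -19]
  -19 < parent -7 at index 2, swap → [-10, 4, -19, 5, 20, -1, -7]
  -19 < parent -10 at index 0, swap → [-19, 4, -10, 5, 20, -1, -7]
Insert -17:
  append -17 at index 7 → [-19, 4, -10, 5, 20, -1, -7, -17]
  -17 < parent 5 at index 3, swap → [-19, 4, -10, -17, 20, -1, -7, 5]
  -17 < parent 4 at index 1, swap → [-19, -17, -10, 4, 20, -1, -7, 5]
Insert -5:
  append -5 at index 8 → [-19, -17, -10, 4, 20, -1, -7, 5, -5]
  -5 < parent 4 at index 3, swap → [-19, -17, -10, -5, 20, -1, -7, 5, 4]
Insert -4:
  append -4 at index 9 → [-19, -17, -10, -5, 20, -1, -7, 5, 4, -4]
  -4 < parent 20 at index 4, swap → [-19, -17, -10, -5, -4, -1, -7, 5, 4, 20]
Insert -11:
  append -11 at index 10 → [-19, -17, -10, -5, -4, -1, -7, 5, 4, 20, -11]
  -11 < parent -4 at index 4, swap → [-19, -17, -10, -5, -11, -1, -7, 5, 4, 20, -4]

[-19, -17, -10, -5, -11, -1, -7, 5, 4, 20, -4]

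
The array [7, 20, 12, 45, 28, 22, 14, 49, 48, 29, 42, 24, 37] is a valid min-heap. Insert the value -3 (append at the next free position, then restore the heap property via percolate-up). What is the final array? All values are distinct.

append -3 at index 13 → [7, 20, 12, 45, 28, 22, 14, 49, 48, 29, 42, 24, 37, -3]
-3 < parent 14 at index 6, swap → [7, 20, 12, 45, 28, 22, -3, 49, 48, 29, 42, 24, 37, 14]
-3 < parent 12 at index 2, swap → [7, 20, -3, 45, 28, 22, 12, 49, 48, 29, 42, 24, 37, 14]
-3 < parent 7 at index 0, swap → [-3, 20, 7, 45, 28, 22, 12, 49, 48, 29, 42, 24, 37, 14]

[-3, 20, 7, 45, 28, 22, 12, 49, 48, 29, 42, 24, 37, 14]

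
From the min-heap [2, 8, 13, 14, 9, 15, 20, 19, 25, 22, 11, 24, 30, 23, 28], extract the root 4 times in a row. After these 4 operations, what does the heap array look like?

extract-min #1 returns 2:
  remove root 2; move last element 28 to root → [28, 8, 13, 14, 9, 15, 20, 19, 25, 22, 11, 24, 30, 23]
  28 vs smaller child 8 at index 1, swap → [8, 28, 13, 14, 9, 15, 20, 19, 25, 22, 11, 24, 30, 23]
  28 vs smaller child 9 at index 4, swap → [8, 9, 13, 14, 28, 15, 20, 19, 25, 22, 11, 24, 30, 23]
  28 vs smaller child 11 at index 10, swap → [8, 9, 13, 14, 11, 15, 20, 19, 25, 22, 28, 24, 30, 23]
extract-min #2 returns 8:
  remove root 8; move last element 23 to root → [23, 9, 13, 14, 11, 15, 20, 19, 25, 22, 28, 24, 30]
  23 vs smaller child 9 at index 1, swap → [9, 23, 13, 14, 11, 15, 20, 19, 25, 22, 28, 24, 30]
  23 vs smaller child 11 at index 4, swap → [9, 11, 13, 14, 23, 15, 20, 19, 25, 22, 28, 24, 30]
  23 vs smaller child 22 at index 9, swap → [9, 11, 13, 14, 22, 15, 20, 19, 25, 23, 28, 24, 30]
extract-min #3 returns 9:
  remove root 9; move last element 30 to root → [30, 11, 13, 14, 22, 15, 20, 19, 25, 23, 28, 24]
  30 vs smaller child 11 at index 1, swap → [11, 30, 13, 14, 22, 15, 20, 19, 25, 23, 28, 24]
  30 vs smaller child 14 at index 3, swap → [11, 14, 13, 30, 22, 15, 20, 19, 25, 23, 28, 24]
  30 vs smaller child 19 at index 7, swap → [11, 14, 13, 19, 22, 15, 20, 30, 25, 23, 28, 24]
extract-min #4 returns 11:
  remove root 11; move last element 24 to root → [24, 14, 13, 19, 22, 15, 20, 30, 25, 23, 28]
  24 vs smaller child 13 at index 2, swap → [13, 14, 24, 19, 22, 15, 20, 30, 25, 23, 28]
  24 vs smaller child 15 at index 5, swap → [13, 14, 15, 19, 22, 24, 20, 30, 25, 23, 28]

[13, 14, 15, 19, 22, 24, 20, 30, 25, 23, 28]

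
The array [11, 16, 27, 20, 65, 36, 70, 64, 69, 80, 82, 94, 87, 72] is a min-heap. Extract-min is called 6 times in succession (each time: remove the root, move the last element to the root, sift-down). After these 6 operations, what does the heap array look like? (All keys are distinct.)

[65, 69, 70, 72, 80, 94, 82, 87]

extract-min #1 returns 11:
  remove root 11; move last element 72 to root → [72, 16, 27, 20, 65, 36, 70, 64, 69, 80, 82, 94, 87]
  72 vs smaller child 16 at index 1, swap → [16, 72, 27, 20, 65, 36, 70, 64, 69, 80, 82, 94, 87]
  72 vs smaller child 20 at index 3, swap → [16, 20, 27, 72, 65, 36, 70, 64, 69, 80, 82, 94, 87]
  72 vs smaller child 64 at index 7, swap → [16, 20, 27, 64, 65, 36, 70, 72, 69, 80, 82, 94, 87]
extract-min #2 returns 16:
  remove root 16; move last element 87 to root → [87, 20, 27, 64, 65, 36, 70, 72, 69, 80, 82, 94]
  87 vs smaller child 20 at index 1, swap → [20, 87, 27, 64, 65, 36, 70, 72, 69, 80, 82, 94]
  87 vs smaller child 64 at index 3, swap → [20, 64, 27, 87, 65, 36, 70, 72, 69, 80, 82, 94]
  87 vs smaller child 69 at index 8, swap → [20, 64, 27, 69, 65, 36, 70, 72, 87, 80, 82, 94]
extract-min #3 returns 20:
  remove root 20; move last element 94 to root → [94, 64, 27, 69, 65, 36, 70, 72, 87, 80, 82]
  94 vs smaller child 27 at index 2, swap → [27, 64, 94, 69, 65, 36, 70, 72, 87, 80, 82]
  94 vs smaller child 36 at index 5, swap → [27, 64, 36, 69, 65, 94, 70, 72, 87, 80, 82]
extract-min #4 returns 27:
  remove root 27; move last element 82 to root → [82, 64, 36, 69, 65, 94, 70, 72, 87, 80]
  82 vs smaller child 36 at index 2, swap → [36, 64, 82, 69, 65, 94, 70, 72, 87, 80]
  82 vs smaller child 70 at index 6, swap → [36, 64, 70, 69, 65, 94, 82, 72, 87, 80]
extract-min #5 returns 36:
  remove root 36; move last element 80 to root → [80, 64, 70, 69, 65, 94, 82, 72, 87]
  80 vs smaller child 64 at index 1, swap → [64, 80, 70, 69, 65, 94, 82, 72, 87]
  80 vs smaller child 65 at index 4, swap → [64, 65, 70, 69, 80, 94, 82, 72, 87]
extract-min #6 returns 64:
  remove root 64; move last element 87 to root → [87, 65, 70, 69, 80, 94, 82, 72]
  87 vs smaller child 65 at index 1, swap → [65, 87, 70, 69, 80, 94, 82, 72]
  87 vs smaller child 69 at index 3, swap → [65, 69, 70, 87, 80, 94, 82, 72]
  87 vs only child 72 at index 7, swap → [65, 69, 70, 72, 80, 94, 82, 87]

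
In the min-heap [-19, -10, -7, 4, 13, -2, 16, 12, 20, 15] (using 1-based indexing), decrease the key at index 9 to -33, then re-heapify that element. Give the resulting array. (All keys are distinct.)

[-33, -19, -7, -10, 13, -2, 16, 12, 4, 15]

set index 9 from 20 to -33 → [-19, -10, -7, 4, 13, -2, 16, 12, -33, 15]
-33 < parent 4 at index 4, swap → [-19, -10, -7, -33, 13, -2, 16, 12, 4, 15]
-33 < parent -10 at index 2, swap → [-19, -33, -7, -10, 13, -2, 16, 12, 4, 15]
-33 < parent -19 at index 1, swap → [-33, -19, -7, -10, 13, -2, 16, 12, 4, 15]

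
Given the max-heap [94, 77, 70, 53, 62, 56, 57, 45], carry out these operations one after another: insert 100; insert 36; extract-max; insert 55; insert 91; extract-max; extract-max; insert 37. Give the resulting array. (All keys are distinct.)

[77, 62, 70, 53, 55, 56, 57, 45, 36, 37]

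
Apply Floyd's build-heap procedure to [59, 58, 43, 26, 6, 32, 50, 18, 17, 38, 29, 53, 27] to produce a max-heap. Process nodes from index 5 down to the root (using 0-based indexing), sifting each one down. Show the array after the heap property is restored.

[59, 58, 53, 26, 38, 43, 50, 18, 17, 6, 29, 32, 27]

sift down from index 5:
  32 vs larger child 53 at index 11, swap → [59, 58, 43, 26, 6, 53, 50, 18, 17, 38, 29, 32, 27]
sift down from index 4:
  6 vs larger child 38 at index 9, swap → [59, 58, 43, 26, 38, 53, 50, 18, 17, 6, 29, 32, 27]
sift down from index 3: already satisfies heap property
sift down from index 2:
  43 vs larger child 53 at index 5, swap → [59, 58, 53, 26, 38, 43, 50, 18, 17, 6, 29, 32, 27]
sift down from index 1: already satisfies heap property
sift down from index 0: already satisfies heap property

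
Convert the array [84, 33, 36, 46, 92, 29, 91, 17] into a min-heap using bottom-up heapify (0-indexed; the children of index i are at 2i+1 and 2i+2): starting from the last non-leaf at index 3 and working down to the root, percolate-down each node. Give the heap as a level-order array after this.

[17, 33, 29, 46, 92, 36, 91, 84]

sift down from index 3:
  46 vs only child 17 at index 7, swap → [84, 33, 36, 17, 92, 29, 91, 46]
sift down from index 2:
  36 vs smaller child 29 at index 5, swap → [84, 33, 29, 17, 92, 36, 91, 46]
sift down from index 1:
  33 vs smaller child 17 at index 3, swap → [84, 17, 29, 33, 92, 36, 91, 46]
sift down from index 0:
  84 vs smaller child 17 at index 1, swap → [17, 84, 29, 33, 92, 36, 91, 46]
  84 vs smaller child 33 at index 3, swap → [17, 33, 29, 84, 92, 36, 91, 46]
  84 vs only child 46 at index 7, swap → [17, 33, 29, 46, 92, 36, 91, 84]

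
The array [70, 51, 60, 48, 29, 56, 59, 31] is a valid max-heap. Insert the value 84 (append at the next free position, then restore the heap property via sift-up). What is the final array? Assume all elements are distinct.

append 84 at index 8 → [70, 51, 60, 48, 29, 56, 59, 31, 84]
84 > parent 48 at index 3, swap → [70, 51, 60, 84, 29, 56, 59, 31, 48]
84 > parent 51 at index 1, swap → [70, 84, 60, 51, 29, 56, 59, 31, 48]
84 > parent 70 at index 0, swap → [84, 70, 60, 51, 29, 56, 59, 31, 48]

[84, 70, 60, 51, 29, 56, 59, 31, 48]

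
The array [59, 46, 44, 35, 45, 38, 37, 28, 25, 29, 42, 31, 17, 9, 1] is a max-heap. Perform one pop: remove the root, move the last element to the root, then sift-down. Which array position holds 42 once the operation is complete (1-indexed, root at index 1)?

remove root 59; move last element 1 to root → [1, 46, 44, 35, 45, 38, 37, 28, 25, 29, 42, 31, 17, 9]
1 vs larger child 46 at index 2, swap → [46, 1, 44, 35, 45, 38, 37, 28, 25, 29, 42, 31, 17, 9]
1 vs larger child 45 at index 5, swap → [46, 45, 44, 35, 1, 38, 37, 28, 25, 29, 42, 31, 17, 9]
1 vs larger child 42 at index 11, swap → [46, 45, 44, 35, 42, 38, 37, 28, 25, 29, 1, 31, 17, 9]
resulting array: [46, 45, 44, 35, 42, 38, 37, 28, 25, 29, 1, 31, 17, 9]

5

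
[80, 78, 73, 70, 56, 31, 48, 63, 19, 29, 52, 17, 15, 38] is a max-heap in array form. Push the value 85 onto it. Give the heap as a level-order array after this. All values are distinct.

[85, 78, 80, 70, 56, 31, 73, 63, 19, 29, 52, 17, 15, 38, 48]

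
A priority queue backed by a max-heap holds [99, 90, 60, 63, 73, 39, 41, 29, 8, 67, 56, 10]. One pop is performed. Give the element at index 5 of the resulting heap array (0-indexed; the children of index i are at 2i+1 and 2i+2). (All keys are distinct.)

39

remove root 99; move last element 10 to root → [10, 90, 60, 63, 73, 39, 41, 29, 8, 67, 56]
10 vs larger child 90 at index 1, swap → [90, 10, 60, 63, 73, 39, 41, 29, 8, 67, 56]
10 vs larger child 73 at index 4, swap → [90, 73, 60, 63, 10, 39, 41, 29, 8, 67, 56]
10 vs larger child 67 at index 9, swap → [90, 73, 60, 63, 67, 39, 41, 29, 8, 10, 56]
resulting array: [90, 73, 60, 63, 67, 39, 41, 29, 8, 10, 56]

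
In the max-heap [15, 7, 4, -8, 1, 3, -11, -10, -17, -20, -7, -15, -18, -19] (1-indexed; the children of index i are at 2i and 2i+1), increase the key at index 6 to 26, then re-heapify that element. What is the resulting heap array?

[26, 7, 15, -8, 1, 4, -11, -10, -17, -20, -7, -15, -18, -19]

set index 6 from 3 to 26 → [15, 7, 4, -8, 1, 26, -11, -10, -17, -20, -7, -15, -18, -19]
26 > parent 4 at index 3, swap → [15, 7, 26, -8, 1, 4, -11, -10, -17, -20, -7, -15, -18, -19]
26 > parent 15 at index 1, swap → [26, 7, 15, -8, 1, 4, -11, -10, -17, -20, -7, -15, -18, -19]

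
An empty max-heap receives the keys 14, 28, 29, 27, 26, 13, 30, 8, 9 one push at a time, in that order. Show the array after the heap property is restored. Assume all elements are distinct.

[30, 27, 29, 14, 26, 13, 28, 8, 9]

Insert 14:
  append 14 at index 0 → [14] (no swap needed)
Insert 28:
  append 28 at index 1 → [14, 28]
  28 > parent 14 at index 0, swap → [28, 14]
Insert 29:
  append 29 at index 2 → [28, 14, 29]
  29 > parent 28 at index 0, swap → [29, 14, 28]
Insert 27:
  append 27 at index 3 → [29, 14, 28, 27]
  27 > parent 14 at index 1, swap → [29, 27, 28, 14]
Insert 26:
  append 26 at index 4 → [29, 27, 28, 14, 26] (no swap needed)
Insert 13:
  append 13 at index 5 → [29, 27, 28, 14, 26, 13] (no swap needed)
Insert 30:
  append 30 at index 6 → [29, 27, 28, 14, 26, 13, 30]
  30 > parent 28 at index 2, swap → [29, 27, 30, 14, 26, 13, 28]
  30 > parent 29 at index 0, swap → [30, 27, 29, 14, 26, 13, 28]
Insert 8:
  append 8 at index 7 → [30, 27, 29, 14, 26, 13, 28, 8] (no swap needed)
Insert 9:
  append 9 at index 8 → [30, 27, 29, 14, 26, 13, 28, 8, 9] (no swap needed)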